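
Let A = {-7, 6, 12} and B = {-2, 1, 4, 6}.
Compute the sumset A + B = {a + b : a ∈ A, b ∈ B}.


A + B = {a + b : a ∈ A, b ∈ B}.
Enumerate all |A|·|B| = 3·4 = 12 pairs (a, b) and collect distinct sums.
a = -7: -7+-2=-9, -7+1=-6, -7+4=-3, -7+6=-1
a = 6: 6+-2=4, 6+1=7, 6+4=10, 6+6=12
a = 12: 12+-2=10, 12+1=13, 12+4=16, 12+6=18
Collecting distinct sums: A + B = {-9, -6, -3, -1, 4, 7, 10, 12, 13, 16, 18}
|A + B| = 11

A + B = {-9, -6, -3, -1, 4, 7, 10, 12, 13, 16, 18}


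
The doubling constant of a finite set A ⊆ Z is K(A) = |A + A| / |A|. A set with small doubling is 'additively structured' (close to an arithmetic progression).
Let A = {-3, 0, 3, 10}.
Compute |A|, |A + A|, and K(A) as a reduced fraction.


|A| = 4.
Compute A + A by enumerating all 16 pairs.
A + A = {-6, -3, 0, 3, 6, 7, 10, 13, 20}, so |A + A| = 9.
K = |A + A| / |A| = 9/4 (already in lowest terms) ≈ 2.2500.
Reference: AP of size 4 gives K = 7/4 ≈ 1.7500; a fully generic set of size 4 gives K ≈ 2.5000.

|A| = 4, |A + A| = 9, K = 9/4.


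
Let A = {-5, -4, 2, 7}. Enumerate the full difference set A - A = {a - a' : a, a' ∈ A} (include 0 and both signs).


A - A = {a - a' : a, a' ∈ A}.
Compute a - a' for each ordered pair (a, a'):
a = -5: -5--5=0, -5--4=-1, -5-2=-7, -5-7=-12
a = -4: -4--5=1, -4--4=0, -4-2=-6, -4-7=-11
a = 2: 2--5=7, 2--4=6, 2-2=0, 2-7=-5
a = 7: 7--5=12, 7--4=11, 7-2=5, 7-7=0
Collecting distinct values (and noting 0 appears from a-a):
A - A = {-12, -11, -7, -6, -5, -1, 0, 1, 5, 6, 7, 11, 12}
|A - A| = 13

A - A = {-12, -11, -7, -6, -5, -1, 0, 1, 5, 6, 7, 11, 12}


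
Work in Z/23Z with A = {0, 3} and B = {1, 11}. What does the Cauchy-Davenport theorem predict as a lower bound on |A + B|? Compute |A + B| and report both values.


Cauchy-Davenport: |A + B| ≥ min(p, |A| + |B| - 1) for A, B nonempty in Z/pZ.
|A| = 2, |B| = 2, p = 23.
CD lower bound = min(23, 2 + 2 - 1) = min(23, 3) = 3.
Compute A + B mod 23 directly:
a = 0: 0+1=1, 0+11=11
a = 3: 3+1=4, 3+11=14
A + B = {1, 4, 11, 14}, so |A + B| = 4.
Verify: 4 ≥ 3? Yes ✓.

CD lower bound = 3, actual |A + B| = 4.


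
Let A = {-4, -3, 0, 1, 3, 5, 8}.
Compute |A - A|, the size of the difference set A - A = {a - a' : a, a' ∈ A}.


A - A = {a - a' : a, a' ∈ A}; |A| = 7.
Bounds: 2|A|-1 ≤ |A - A| ≤ |A|² - |A| + 1, i.e. 13 ≤ |A - A| ≤ 43.
Note: 0 ∈ A - A always (from a - a). The set is symmetric: if d ∈ A - A then -d ∈ A - A.
Enumerate nonzero differences d = a - a' with a > a' (then include -d):
Positive differences: {1, 2, 3, 4, 5, 6, 7, 8, 9, 11, 12}
Full difference set: {0} ∪ (positive diffs) ∪ (negative diffs).
|A - A| = 1 + 2·11 = 23 (matches direct enumeration: 23).

|A - A| = 23


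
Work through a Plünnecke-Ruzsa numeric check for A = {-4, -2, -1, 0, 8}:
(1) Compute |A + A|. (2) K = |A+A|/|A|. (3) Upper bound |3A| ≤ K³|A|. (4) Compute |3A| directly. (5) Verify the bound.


|A| = 5.
Step 1: Compute A + A by enumerating all 25 pairs.
A + A = {-8, -6, -5, -4, -3, -2, -1, 0, 4, 6, 7, 8, 16}, so |A + A| = 13.
Step 2: Doubling constant K = |A + A|/|A| = 13/5 = 13/5 ≈ 2.6000.
Step 3: Plünnecke-Ruzsa gives |3A| ≤ K³·|A| = (2.6000)³ · 5 ≈ 87.8800.
Step 4: Compute 3A = A + A + A directly by enumerating all triples (a,b,c) ∈ A³; |3A| = 24.
Step 5: Check 24 ≤ 87.8800? Yes ✓.

K = 13/5, Plünnecke-Ruzsa bound K³|A| ≈ 87.8800, |3A| = 24, inequality holds.


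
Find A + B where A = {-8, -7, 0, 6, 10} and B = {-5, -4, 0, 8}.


A + B = {a + b : a ∈ A, b ∈ B}.
Enumerate all |A|·|B| = 5·4 = 20 pairs (a, b) and collect distinct sums.
a = -8: -8+-5=-13, -8+-4=-12, -8+0=-8, -8+8=0
a = -7: -7+-5=-12, -7+-4=-11, -7+0=-7, -7+8=1
a = 0: 0+-5=-5, 0+-4=-4, 0+0=0, 0+8=8
a = 6: 6+-5=1, 6+-4=2, 6+0=6, 6+8=14
a = 10: 10+-5=5, 10+-4=6, 10+0=10, 10+8=18
Collecting distinct sums: A + B = {-13, -12, -11, -8, -7, -5, -4, 0, 1, 2, 5, 6, 8, 10, 14, 18}
|A + B| = 16

A + B = {-13, -12, -11, -8, -7, -5, -4, 0, 1, 2, 5, 6, 8, 10, 14, 18}


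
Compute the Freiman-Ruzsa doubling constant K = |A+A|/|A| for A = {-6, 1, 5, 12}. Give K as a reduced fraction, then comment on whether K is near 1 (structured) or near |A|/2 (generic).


|A| = 4.
Compute A + A by enumerating all 16 pairs.
A + A = {-12, -5, -1, 2, 6, 10, 13, 17, 24}, so |A + A| = 9.
K = |A + A| / |A| = 9/4 (already in lowest terms) ≈ 2.2500.
Reference: AP of size 4 gives K = 7/4 ≈ 1.7500; a fully generic set of size 4 gives K ≈ 2.5000.

|A| = 4, |A + A| = 9, K = 9/4.


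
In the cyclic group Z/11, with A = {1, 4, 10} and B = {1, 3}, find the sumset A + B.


Work in Z/11Z: reduce every sum a + b modulo 11.
Enumerate all 6 pairs:
a = 1: 1+1=2, 1+3=4
a = 4: 4+1=5, 4+3=7
a = 10: 10+1=0, 10+3=2
Distinct residues collected: {0, 2, 4, 5, 7}
|A + B| = 5 (out of 11 total residues).

A + B = {0, 2, 4, 5, 7}


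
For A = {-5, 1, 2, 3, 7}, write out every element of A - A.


A - A = {a - a' : a, a' ∈ A}.
Compute a - a' for each ordered pair (a, a'):
a = -5: -5--5=0, -5-1=-6, -5-2=-7, -5-3=-8, -5-7=-12
a = 1: 1--5=6, 1-1=0, 1-2=-1, 1-3=-2, 1-7=-6
a = 2: 2--5=7, 2-1=1, 2-2=0, 2-3=-1, 2-7=-5
a = 3: 3--5=8, 3-1=2, 3-2=1, 3-3=0, 3-7=-4
a = 7: 7--5=12, 7-1=6, 7-2=5, 7-3=4, 7-7=0
Collecting distinct values (and noting 0 appears from a-a):
A - A = {-12, -8, -7, -6, -5, -4, -2, -1, 0, 1, 2, 4, 5, 6, 7, 8, 12}
|A - A| = 17

A - A = {-12, -8, -7, -6, -5, -4, -2, -1, 0, 1, 2, 4, 5, 6, 7, 8, 12}


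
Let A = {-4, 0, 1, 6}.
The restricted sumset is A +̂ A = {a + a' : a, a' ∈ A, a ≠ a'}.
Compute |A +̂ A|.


Restricted sumset: A +̂ A = {a + a' : a ∈ A, a' ∈ A, a ≠ a'}.
Equivalently, take A + A and drop any sum 2a that is achievable ONLY as a + a for a ∈ A (i.e. sums representable only with equal summands).
Enumerate pairs (a, a') with a < a' (symmetric, so each unordered pair gives one sum; this covers all a ≠ a'):
  -4 + 0 = -4
  -4 + 1 = -3
  -4 + 6 = 2
  0 + 1 = 1
  0 + 6 = 6
  1 + 6 = 7
Collected distinct sums: {-4, -3, 1, 2, 6, 7}
|A +̂ A| = 6
(Reference bound: |A +̂ A| ≥ 2|A| - 3 for |A| ≥ 2, with |A| = 4 giving ≥ 5.)

|A +̂ A| = 6


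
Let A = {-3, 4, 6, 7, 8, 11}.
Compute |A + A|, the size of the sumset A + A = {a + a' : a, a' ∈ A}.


A + A = {a + a' : a, a' ∈ A}; |A| = 6.
General bounds: 2|A| - 1 ≤ |A + A| ≤ |A|(|A|+1)/2, i.e. 11 ≤ |A + A| ≤ 21.
Lower bound 2|A|-1 is attained iff A is an arithmetic progression.
Enumerate sums a + a' for a ≤ a' (symmetric, so this suffices):
a = -3: -3+-3=-6, -3+4=1, -3+6=3, -3+7=4, -3+8=5, -3+11=8
a = 4: 4+4=8, 4+6=10, 4+7=11, 4+8=12, 4+11=15
a = 6: 6+6=12, 6+7=13, 6+8=14, 6+11=17
a = 7: 7+7=14, 7+8=15, 7+11=18
a = 8: 8+8=16, 8+11=19
a = 11: 11+11=22
Distinct sums: {-6, 1, 3, 4, 5, 8, 10, 11, 12, 13, 14, 15, 16, 17, 18, 19, 22}
|A + A| = 17

|A + A| = 17


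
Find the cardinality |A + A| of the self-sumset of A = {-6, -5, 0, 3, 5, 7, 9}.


A + A = {a + a' : a, a' ∈ A}; |A| = 7.
General bounds: 2|A| - 1 ≤ |A + A| ≤ |A|(|A|+1)/2, i.e. 13 ≤ |A + A| ≤ 28.
Lower bound 2|A|-1 is attained iff A is an arithmetic progression.
Enumerate sums a + a' for a ≤ a' (symmetric, so this suffices):
a = -6: -6+-6=-12, -6+-5=-11, -6+0=-6, -6+3=-3, -6+5=-1, -6+7=1, -6+9=3
a = -5: -5+-5=-10, -5+0=-5, -5+3=-2, -5+5=0, -5+7=2, -5+9=4
a = 0: 0+0=0, 0+3=3, 0+5=5, 0+7=7, 0+9=9
a = 3: 3+3=6, 3+5=8, 3+7=10, 3+9=12
a = 5: 5+5=10, 5+7=12, 5+9=14
a = 7: 7+7=14, 7+9=16
a = 9: 9+9=18
Distinct sums: {-12, -11, -10, -6, -5, -3, -2, -1, 0, 1, 2, 3, 4, 5, 6, 7, 8, 9, 10, 12, 14, 16, 18}
|A + A| = 23

|A + A| = 23


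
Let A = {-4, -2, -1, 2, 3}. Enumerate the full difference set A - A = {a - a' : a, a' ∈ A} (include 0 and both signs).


A - A = {a - a' : a, a' ∈ A}.
Compute a - a' for each ordered pair (a, a'):
a = -4: -4--4=0, -4--2=-2, -4--1=-3, -4-2=-6, -4-3=-7
a = -2: -2--4=2, -2--2=0, -2--1=-1, -2-2=-4, -2-3=-5
a = -1: -1--4=3, -1--2=1, -1--1=0, -1-2=-3, -1-3=-4
a = 2: 2--4=6, 2--2=4, 2--1=3, 2-2=0, 2-3=-1
a = 3: 3--4=7, 3--2=5, 3--1=4, 3-2=1, 3-3=0
Collecting distinct values (and noting 0 appears from a-a):
A - A = {-7, -6, -5, -4, -3, -2, -1, 0, 1, 2, 3, 4, 5, 6, 7}
|A - A| = 15

A - A = {-7, -6, -5, -4, -3, -2, -1, 0, 1, 2, 3, 4, 5, 6, 7}


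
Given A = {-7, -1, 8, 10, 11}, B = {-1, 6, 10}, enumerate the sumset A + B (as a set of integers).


A + B = {a + b : a ∈ A, b ∈ B}.
Enumerate all |A|·|B| = 5·3 = 15 pairs (a, b) and collect distinct sums.
a = -7: -7+-1=-8, -7+6=-1, -7+10=3
a = -1: -1+-1=-2, -1+6=5, -1+10=9
a = 8: 8+-1=7, 8+6=14, 8+10=18
a = 10: 10+-1=9, 10+6=16, 10+10=20
a = 11: 11+-1=10, 11+6=17, 11+10=21
Collecting distinct sums: A + B = {-8, -2, -1, 3, 5, 7, 9, 10, 14, 16, 17, 18, 20, 21}
|A + B| = 14

A + B = {-8, -2, -1, 3, 5, 7, 9, 10, 14, 16, 17, 18, 20, 21}


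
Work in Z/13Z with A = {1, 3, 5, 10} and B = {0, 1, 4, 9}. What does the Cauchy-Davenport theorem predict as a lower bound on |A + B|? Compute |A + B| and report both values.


Cauchy-Davenport: |A + B| ≥ min(p, |A| + |B| - 1) for A, B nonempty in Z/pZ.
|A| = 4, |B| = 4, p = 13.
CD lower bound = min(13, 4 + 4 - 1) = min(13, 7) = 7.
Compute A + B mod 13 directly:
a = 1: 1+0=1, 1+1=2, 1+4=5, 1+9=10
a = 3: 3+0=3, 3+1=4, 3+4=7, 3+9=12
a = 5: 5+0=5, 5+1=6, 5+4=9, 5+9=1
a = 10: 10+0=10, 10+1=11, 10+4=1, 10+9=6
A + B = {1, 2, 3, 4, 5, 6, 7, 9, 10, 11, 12}, so |A + B| = 11.
Verify: 11 ≥ 7? Yes ✓.

CD lower bound = 7, actual |A + B| = 11.


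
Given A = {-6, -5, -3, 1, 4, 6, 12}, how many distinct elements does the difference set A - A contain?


A - A = {a - a' : a, a' ∈ A}; |A| = 7.
Bounds: 2|A|-1 ≤ |A - A| ≤ |A|² - |A| + 1, i.e. 13 ≤ |A - A| ≤ 43.
Note: 0 ∈ A - A always (from a - a). The set is symmetric: if d ∈ A - A then -d ∈ A - A.
Enumerate nonzero differences d = a - a' with a > a' (then include -d):
Positive differences: {1, 2, 3, 4, 5, 6, 7, 8, 9, 10, 11, 12, 15, 17, 18}
Full difference set: {0} ∪ (positive diffs) ∪ (negative diffs).
|A - A| = 1 + 2·15 = 31 (matches direct enumeration: 31).

|A - A| = 31


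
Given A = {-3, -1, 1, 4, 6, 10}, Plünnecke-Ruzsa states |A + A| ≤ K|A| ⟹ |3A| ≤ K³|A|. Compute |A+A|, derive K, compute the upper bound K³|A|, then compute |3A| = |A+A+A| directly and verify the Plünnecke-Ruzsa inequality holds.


|A| = 6.
Step 1: Compute A + A by enumerating all 36 pairs.
A + A = {-6, -4, -2, 0, 1, 2, 3, 5, 7, 8, 9, 10, 11, 12, 14, 16, 20}, so |A + A| = 17.
Step 2: Doubling constant K = |A + A|/|A| = 17/6 = 17/6 ≈ 2.8333.
Step 3: Plünnecke-Ruzsa gives |3A| ≤ K³·|A| = (2.8333)³ · 6 ≈ 136.4722.
Step 4: Compute 3A = A + A + A directly by enumerating all triples (a,b,c) ∈ A³; |3A| = 32.
Step 5: Check 32 ≤ 136.4722? Yes ✓.

K = 17/6, Plünnecke-Ruzsa bound K³|A| ≈ 136.4722, |3A| = 32, inequality holds.


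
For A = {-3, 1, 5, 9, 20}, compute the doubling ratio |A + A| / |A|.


|A| = 5.
Compute A + A by enumerating all 25 pairs.
A + A = {-6, -2, 2, 6, 10, 14, 17, 18, 21, 25, 29, 40}, so |A + A| = 12.
K = |A + A| / |A| = 12/5 (already in lowest terms) ≈ 2.4000.
Reference: AP of size 5 gives K = 9/5 ≈ 1.8000; a fully generic set of size 5 gives K ≈ 3.0000.

|A| = 5, |A + A| = 12, K = 12/5.


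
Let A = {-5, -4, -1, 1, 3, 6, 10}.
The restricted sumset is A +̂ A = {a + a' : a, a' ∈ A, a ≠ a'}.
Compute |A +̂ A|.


Restricted sumset: A +̂ A = {a + a' : a ∈ A, a' ∈ A, a ≠ a'}.
Equivalently, take A + A and drop any sum 2a that is achievable ONLY as a + a for a ∈ A (i.e. sums representable only with equal summands).
Enumerate pairs (a, a') with a < a' (symmetric, so each unordered pair gives one sum; this covers all a ≠ a'):
  -5 + -4 = -9
  -5 + -1 = -6
  -5 + 1 = -4
  -5 + 3 = -2
  -5 + 6 = 1
  -5 + 10 = 5
  -4 + -1 = -5
  -4 + 1 = -3
  -4 + 3 = -1
  -4 + 6 = 2
  -4 + 10 = 6
  -1 + 1 = 0
  -1 + 3 = 2
  -1 + 6 = 5
  -1 + 10 = 9
  1 + 3 = 4
  1 + 6 = 7
  1 + 10 = 11
  3 + 6 = 9
  3 + 10 = 13
  6 + 10 = 16
Collected distinct sums: {-9, -6, -5, -4, -3, -2, -1, 0, 1, 2, 4, 5, 6, 7, 9, 11, 13, 16}
|A +̂ A| = 18
(Reference bound: |A +̂ A| ≥ 2|A| - 3 for |A| ≥ 2, with |A| = 7 giving ≥ 11.)

|A +̂ A| = 18


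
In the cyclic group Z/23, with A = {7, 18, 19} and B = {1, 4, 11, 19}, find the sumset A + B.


Work in Z/23Z: reduce every sum a + b modulo 23.
Enumerate all 12 pairs:
a = 7: 7+1=8, 7+4=11, 7+11=18, 7+19=3
a = 18: 18+1=19, 18+4=22, 18+11=6, 18+19=14
a = 19: 19+1=20, 19+4=0, 19+11=7, 19+19=15
Distinct residues collected: {0, 3, 6, 7, 8, 11, 14, 15, 18, 19, 20, 22}
|A + B| = 12 (out of 23 total residues).

A + B = {0, 3, 6, 7, 8, 11, 14, 15, 18, 19, 20, 22}


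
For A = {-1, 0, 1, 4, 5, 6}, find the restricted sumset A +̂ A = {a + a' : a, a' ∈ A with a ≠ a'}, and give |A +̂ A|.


Restricted sumset: A +̂ A = {a + a' : a ∈ A, a' ∈ A, a ≠ a'}.
Equivalently, take A + A and drop any sum 2a that is achievable ONLY as a + a for a ∈ A (i.e. sums representable only with equal summands).
Enumerate pairs (a, a') with a < a' (symmetric, so each unordered pair gives one sum; this covers all a ≠ a'):
  -1 + 0 = -1
  -1 + 1 = 0
  -1 + 4 = 3
  -1 + 5 = 4
  -1 + 6 = 5
  0 + 1 = 1
  0 + 4 = 4
  0 + 5 = 5
  0 + 6 = 6
  1 + 4 = 5
  1 + 5 = 6
  1 + 6 = 7
  4 + 5 = 9
  4 + 6 = 10
  5 + 6 = 11
Collected distinct sums: {-1, 0, 1, 3, 4, 5, 6, 7, 9, 10, 11}
|A +̂ A| = 11
(Reference bound: |A +̂ A| ≥ 2|A| - 3 for |A| ≥ 2, with |A| = 6 giving ≥ 9.)

|A +̂ A| = 11


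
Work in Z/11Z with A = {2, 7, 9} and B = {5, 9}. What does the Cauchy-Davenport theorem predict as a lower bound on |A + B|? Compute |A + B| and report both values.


Cauchy-Davenport: |A + B| ≥ min(p, |A| + |B| - 1) for A, B nonempty in Z/pZ.
|A| = 3, |B| = 2, p = 11.
CD lower bound = min(11, 3 + 2 - 1) = min(11, 4) = 4.
Compute A + B mod 11 directly:
a = 2: 2+5=7, 2+9=0
a = 7: 7+5=1, 7+9=5
a = 9: 9+5=3, 9+9=7
A + B = {0, 1, 3, 5, 7}, so |A + B| = 5.
Verify: 5 ≥ 4? Yes ✓.

CD lower bound = 4, actual |A + B| = 5.


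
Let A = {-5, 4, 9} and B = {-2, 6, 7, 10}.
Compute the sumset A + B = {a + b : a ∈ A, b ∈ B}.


A + B = {a + b : a ∈ A, b ∈ B}.
Enumerate all |A|·|B| = 3·4 = 12 pairs (a, b) and collect distinct sums.
a = -5: -5+-2=-7, -5+6=1, -5+7=2, -5+10=5
a = 4: 4+-2=2, 4+6=10, 4+7=11, 4+10=14
a = 9: 9+-2=7, 9+6=15, 9+7=16, 9+10=19
Collecting distinct sums: A + B = {-7, 1, 2, 5, 7, 10, 11, 14, 15, 16, 19}
|A + B| = 11

A + B = {-7, 1, 2, 5, 7, 10, 11, 14, 15, 16, 19}


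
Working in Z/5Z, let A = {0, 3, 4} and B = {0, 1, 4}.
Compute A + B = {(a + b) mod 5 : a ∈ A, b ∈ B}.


Work in Z/5Z: reduce every sum a + b modulo 5.
Enumerate all 9 pairs:
a = 0: 0+0=0, 0+1=1, 0+4=4
a = 3: 3+0=3, 3+1=4, 3+4=2
a = 4: 4+0=4, 4+1=0, 4+4=3
Distinct residues collected: {0, 1, 2, 3, 4}
|A + B| = 5 (out of 5 total residues).

A + B = {0, 1, 2, 3, 4}


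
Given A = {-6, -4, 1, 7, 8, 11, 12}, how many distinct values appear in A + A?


A + A = {a + a' : a, a' ∈ A}; |A| = 7.
General bounds: 2|A| - 1 ≤ |A + A| ≤ |A|(|A|+1)/2, i.e. 13 ≤ |A + A| ≤ 28.
Lower bound 2|A|-1 is attained iff A is an arithmetic progression.
Enumerate sums a + a' for a ≤ a' (symmetric, so this suffices):
a = -6: -6+-6=-12, -6+-4=-10, -6+1=-5, -6+7=1, -6+8=2, -6+11=5, -6+12=6
a = -4: -4+-4=-8, -4+1=-3, -4+7=3, -4+8=4, -4+11=7, -4+12=8
a = 1: 1+1=2, 1+7=8, 1+8=9, 1+11=12, 1+12=13
a = 7: 7+7=14, 7+8=15, 7+11=18, 7+12=19
a = 8: 8+8=16, 8+11=19, 8+12=20
a = 11: 11+11=22, 11+12=23
a = 12: 12+12=24
Distinct sums: {-12, -10, -8, -5, -3, 1, 2, 3, 4, 5, 6, 7, 8, 9, 12, 13, 14, 15, 16, 18, 19, 20, 22, 23, 24}
|A + A| = 25

|A + A| = 25


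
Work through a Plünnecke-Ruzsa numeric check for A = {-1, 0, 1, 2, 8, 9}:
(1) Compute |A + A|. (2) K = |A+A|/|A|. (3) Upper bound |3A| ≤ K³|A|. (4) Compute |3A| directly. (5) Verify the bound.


|A| = 6.
Step 1: Compute A + A by enumerating all 36 pairs.
A + A = {-2, -1, 0, 1, 2, 3, 4, 7, 8, 9, 10, 11, 16, 17, 18}, so |A + A| = 15.
Step 2: Doubling constant K = |A + A|/|A| = 15/6 = 15/6 ≈ 2.5000.
Step 3: Plünnecke-Ruzsa gives |3A| ≤ K³·|A| = (2.5000)³ · 6 ≈ 93.7500.
Step 4: Compute 3A = A + A + A directly by enumerating all triples (a,b,c) ∈ A³; |3A| = 27.
Step 5: Check 27 ≤ 93.7500? Yes ✓.

K = 15/6, Plünnecke-Ruzsa bound K³|A| ≈ 93.7500, |3A| = 27, inequality holds.


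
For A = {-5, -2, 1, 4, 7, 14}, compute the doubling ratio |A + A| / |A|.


|A| = 6.
Compute A + A by enumerating all 36 pairs.
A + A = {-10, -7, -4, -1, 2, 5, 8, 9, 11, 12, 14, 15, 18, 21, 28}, so |A + A| = 15.
K = |A + A| / |A| = 15/6 = 5/2 ≈ 2.5000.
Reference: AP of size 6 gives K = 11/6 ≈ 1.8333; a fully generic set of size 6 gives K ≈ 3.5000.

|A| = 6, |A + A| = 15, K = 15/6 = 5/2.


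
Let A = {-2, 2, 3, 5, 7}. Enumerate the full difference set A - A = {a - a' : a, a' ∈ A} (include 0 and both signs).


A - A = {a - a' : a, a' ∈ A}.
Compute a - a' for each ordered pair (a, a'):
a = -2: -2--2=0, -2-2=-4, -2-3=-5, -2-5=-7, -2-7=-9
a = 2: 2--2=4, 2-2=0, 2-3=-1, 2-5=-3, 2-7=-5
a = 3: 3--2=5, 3-2=1, 3-3=0, 3-5=-2, 3-7=-4
a = 5: 5--2=7, 5-2=3, 5-3=2, 5-5=0, 5-7=-2
a = 7: 7--2=9, 7-2=5, 7-3=4, 7-5=2, 7-7=0
Collecting distinct values (and noting 0 appears from a-a):
A - A = {-9, -7, -5, -4, -3, -2, -1, 0, 1, 2, 3, 4, 5, 7, 9}
|A - A| = 15

A - A = {-9, -7, -5, -4, -3, -2, -1, 0, 1, 2, 3, 4, 5, 7, 9}


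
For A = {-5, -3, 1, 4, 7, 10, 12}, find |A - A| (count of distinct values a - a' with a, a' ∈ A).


A - A = {a - a' : a, a' ∈ A}; |A| = 7.
Bounds: 2|A|-1 ≤ |A - A| ≤ |A|² - |A| + 1, i.e. 13 ≤ |A - A| ≤ 43.
Note: 0 ∈ A - A always (from a - a). The set is symmetric: if d ∈ A - A then -d ∈ A - A.
Enumerate nonzero differences d = a - a' with a > a' (then include -d):
Positive differences: {2, 3, 4, 5, 6, 7, 8, 9, 10, 11, 12, 13, 15, 17}
Full difference set: {0} ∪ (positive diffs) ∪ (negative diffs).
|A - A| = 1 + 2·14 = 29 (matches direct enumeration: 29).

|A - A| = 29


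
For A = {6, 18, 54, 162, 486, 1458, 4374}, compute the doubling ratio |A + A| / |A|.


|A| = 7.
Compute A + A by enumerating all 49 pairs.
A + A = {12, 24, 36, 60, 72, 108, 168, 180, 216, 324, 492, 504, 540, 648, 972, 1464, 1476, 1512, 1620, 1944, 2916, 4380, 4392, 4428, 4536, 4860, 5832, 8748}, so |A + A| = 28.
K = |A + A| / |A| = 28/7 = 4/1 ≈ 4.0000.
Reference: AP of size 7 gives K = 13/7 ≈ 1.8571; a fully generic set of size 7 gives K ≈ 4.0000.

|A| = 7, |A + A| = 28, K = 28/7 = 4/1.


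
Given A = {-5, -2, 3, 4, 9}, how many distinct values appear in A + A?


A + A = {a + a' : a, a' ∈ A}; |A| = 5.
General bounds: 2|A| - 1 ≤ |A + A| ≤ |A|(|A|+1)/2, i.e. 9 ≤ |A + A| ≤ 15.
Lower bound 2|A|-1 is attained iff A is an arithmetic progression.
Enumerate sums a + a' for a ≤ a' (symmetric, so this suffices):
a = -5: -5+-5=-10, -5+-2=-7, -5+3=-2, -5+4=-1, -5+9=4
a = -2: -2+-2=-4, -2+3=1, -2+4=2, -2+9=7
a = 3: 3+3=6, 3+4=7, 3+9=12
a = 4: 4+4=8, 4+9=13
a = 9: 9+9=18
Distinct sums: {-10, -7, -4, -2, -1, 1, 2, 4, 6, 7, 8, 12, 13, 18}
|A + A| = 14

|A + A| = 14


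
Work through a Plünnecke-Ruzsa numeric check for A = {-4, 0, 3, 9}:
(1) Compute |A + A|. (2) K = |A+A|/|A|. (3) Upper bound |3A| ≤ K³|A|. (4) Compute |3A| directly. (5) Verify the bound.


|A| = 4.
Step 1: Compute A + A by enumerating all 16 pairs.
A + A = {-8, -4, -1, 0, 3, 5, 6, 9, 12, 18}, so |A + A| = 10.
Step 2: Doubling constant K = |A + A|/|A| = 10/4 = 10/4 ≈ 2.5000.
Step 3: Plünnecke-Ruzsa gives |3A| ≤ K³·|A| = (2.5000)³ · 4 ≈ 62.5000.
Step 4: Compute 3A = A + A + A directly by enumerating all triples (a,b,c) ∈ A³; |3A| = 19.
Step 5: Check 19 ≤ 62.5000? Yes ✓.

K = 10/4, Plünnecke-Ruzsa bound K³|A| ≈ 62.5000, |3A| = 19, inequality holds.


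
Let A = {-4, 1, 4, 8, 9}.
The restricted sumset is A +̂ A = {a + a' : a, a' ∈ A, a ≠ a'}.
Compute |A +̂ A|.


Restricted sumset: A +̂ A = {a + a' : a ∈ A, a' ∈ A, a ≠ a'}.
Equivalently, take A + A and drop any sum 2a that is achievable ONLY as a + a for a ∈ A (i.e. sums representable only with equal summands).
Enumerate pairs (a, a') with a < a' (symmetric, so each unordered pair gives one sum; this covers all a ≠ a'):
  -4 + 1 = -3
  -4 + 4 = 0
  -4 + 8 = 4
  -4 + 9 = 5
  1 + 4 = 5
  1 + 8 = 9
  1 + 9 = 10
  4 + 8 = 12
  4 + 9 = 13
  8 + 9 = 17
Collected distinct sums: {-3, 0, 4, 5, 9, 10, 12, 13, 17}
|A +̂ A| = 9
(Reference bound: |A +̂ A| ≥ 2|A| - 3 for |A| ≥ 2, with |A| = 5 giving ≥ 7.)

|A +̂ A| = 9


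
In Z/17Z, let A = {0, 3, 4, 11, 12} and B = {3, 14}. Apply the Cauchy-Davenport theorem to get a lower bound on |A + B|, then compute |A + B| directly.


Cauchy-Davenport: |A + B| ≥ min(p, |A| + |B| - 1) for A, B nonempty in Z/pZ.
|A| = 5, |B| = 2, p = 17.
CD lower bound = min(17, 5 + 2 - 1) = min(17, 6) = 6.
Compute A + B mod 17 directly:
a = 0: 0+3=3, 0+14=14
a = 3: 3+3=6, 3+14=0
a = 4: 4+3=7, 4+14=1
a = 11: 11+3=14, 11+14=8
a = 12: 12+3=15, 12+14=9
A + B = {0, 1, 3, 6, 7, 8, 9, 14, 15}, so |A + B| = 9.
Verify: 9 ≥ 6? Yes ✓.

CD lower bound = 6, actual |A + B| = 9.


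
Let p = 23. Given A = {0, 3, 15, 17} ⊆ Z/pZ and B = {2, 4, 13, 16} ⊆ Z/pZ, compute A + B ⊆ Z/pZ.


Work in Z/23Z: reduce every sum a + b modulo 23.
Enumerate all 16 pairs:
a = 0: 0+2=2, 0+4=4, 0+13=13, 0+16=16
a = 3: 3+2=5, 3+4=7, 3+13=16, 3+16=19
a = 15: 15+2=17, 15+4=19, 15+13=5, 15+16=8
a = 17: 17+2=19, 17+4=21, 17+13=7, 17+16=10
Distinct residues collected: {2, 4, 5, 7, 8, 10, 13, 16, 17, 19, 21}
|A + B| = 11 (out of 23 total residues).

A + B = {2, 4, 5, 7, 8, 10, 13, 16, 17, 19, 21}


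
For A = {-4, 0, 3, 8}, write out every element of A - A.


A - A = {a - a' : a, a' ∈ A}.
Compute a - a' for each ordered pair (a, a'):
a = -4: -4--4=0, -4-0=-4, -4-3=-7, -4-8=-12
a = 0: 0--4=4, 0-0=0, 0-3=-3, 0-8=-8
a = 3: 3--4=7, 3-0=3, 3-3=0, 3-8=-5
a = 8: 8--4=12, 8-0=8, 8-3=5, 8-8=0
Collecting distinct values (and noting 0 appears from a-a):
A - A = {-12, -8, -7, -5, -4, -3, 0, 3, 4, 5, 7, 8, 12}
|A - A| = 13

A - A = {-12, -8, -7, -5, -4, -3, 0, 3, 4, 5, 7, 8, 12}


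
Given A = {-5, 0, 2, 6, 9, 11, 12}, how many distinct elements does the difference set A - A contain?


A - A = {a - a' : a, a' ∈ A}; |A| = 7.
Bounds: 2|A|-1 ≤ |A - A| ≤ |A|² - |A| + 1, i.e. 13 ≤ |A - A| ≤ 43.
Note: 0 ∈ A - A always (from a - a). The set is symmetric: if d ∈ A - A then -d ∈ A - A.
Enumerate nonzero differences d = a - a' with a > a' (then include -d):
Positive differences: {1, 2, 3, 4, 5, 6, 7, 9, 10, 11, 12, 14, 16, 17}
Full difference set: {0} ∪ (positive diffs) ∪ (negative diffs).
|A - A| = 1 + 2·14 = 29 (matches direct enumeration: 29).

|A - A| = 29


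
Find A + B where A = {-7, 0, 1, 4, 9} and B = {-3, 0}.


A + B = {a + b : a ∈ A, b ∈ B}.
Enumerate all |A|·|B| = 5·2 = 10 pairs (a, b) and collect distinct sums.
a = -7: -7+-3=-10, -7+0=-7
a = 0: 0+-3=-3, 0+0=0
a = 1: 1+-3=-2, 1+0=1
a = 4: 4+-3=1, 4+0=4
a = 9: 9+-3=6, 9+0=9
Collecting distinct sums: A + B = {-10, -7, -3, -2, 0, 1, 4, 6, 9}
|A + B| = 9

A + B = {-10, -7, -3, -2, 0, 1, 4, 6, 9}


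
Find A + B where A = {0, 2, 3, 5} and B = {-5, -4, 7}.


A + B = {a + b : a ∈ A, b ∈ B}.
Enumerate all |A|·|B| = 4·3 = 12 pairs (a, b) and collect distinct sums.
a = 0: 0+-5=-5, 0+-4=-4, 0+7=7
a = 2: 2+-5=-3, 2+-4=-2, 2+7=9
a = 3: 3+-5=-2, 3+-4=-1, 3+7=10
a = 5: 5+-5=0, 5+-4=1, 5+7=12
Collecting distinct sums: A + B = {-5, -4, -3, -2, -1, 0, 1, 7, 9, 10, 12}
|A + B| = 11

A + B = {-5, -4, -3, -2, -1, 0, 1, 7, 9, 10, 12}


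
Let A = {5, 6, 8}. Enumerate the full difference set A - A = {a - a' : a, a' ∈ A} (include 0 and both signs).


A - A = {a - a' : a, a' ∈ A}.
Compute a - a' for each ordered pair (a, a'):
a = 5: 5-5=0, 5-6=-1, 5-8=-3
a = 6: 6-5=1, 6-6=0, 6-8=-2
a = 8: 8-5=3, 8-6=2, 8-8=0
Collecting distinct values (and noting 0 appears from a-a):
A - A = {-3, -2, -1, 0, 1, 2, 3}
|A - A| = 7

A - A = {-3, -2, -1, 0, 1, 2, 3}


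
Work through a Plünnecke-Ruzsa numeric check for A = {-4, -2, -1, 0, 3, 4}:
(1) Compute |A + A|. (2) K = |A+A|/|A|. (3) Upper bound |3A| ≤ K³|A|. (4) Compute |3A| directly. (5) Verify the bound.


|A| = 6.
Step 1: Compute A + A by enumerating all 36 pairs.
A + A = {-8, -6, -5, -4, -3, -2, -1, 0, 1, 2, 3, 4, 6, 7, 8}, so |A + A| = 15.
Step 2: Doubling constant K = |A + A|/|A| = 15/6 = 15/6 ≈ 2.5000.
Step 3: Plünnecke-Ruzsa gives |3A| ≤ K³·|A| = (2.5000)³ · 6 ≈ 93.7500.
Step 4: Compute 3A = A + A + A directly by enumerating all triples (a,b,c) ∈ A³; |3A| = 24.
Step 5: Check 24 ≤ 93.7500? Yes ✓.

K = 15/6, Plünnecke-Ruzsa bound K³|A| ≈ 93.7500, |3A| = 24, inequality holds.


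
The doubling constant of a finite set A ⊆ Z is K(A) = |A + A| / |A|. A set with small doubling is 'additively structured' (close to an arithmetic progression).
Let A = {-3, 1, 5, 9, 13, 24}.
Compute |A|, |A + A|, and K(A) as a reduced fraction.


|A| = 6.
Compute A + A by enumerating all 36 pairs.
A + A = {-6, -2, 2, 6, 10, 14, 18, 21, 22, 25, 26, 29, 33, 37, 48}, so |A + A| = 15.
K = |A + A| / |A| = 15/6 = 5/2 ≈ 2.5000.
Reference: AP of size 6 gives K = 11/6 ≈ 1.8333; a fully generic set of size 6 gives K ≈ 3.5000.

|A| = 6, |A + A| = 15, K = 15/6 = 5/2.


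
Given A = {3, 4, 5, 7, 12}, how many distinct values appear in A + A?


A + A = {a + a' : a, a' ∈ A}; |A| = 5.
General bounds: 2|A| - 1 ≤ |A + A| ≤ |A|(|A|+1)/2, i.e. 9 ≤ |A + A| ≤ 15.
Lower bound 2|A|-1 is attained iff A is an arithmetic progression.
Enumerate sums a + a' for a ≤ a' (symmetric, so this suffices):
a = 3: 3+3=6, 3+4=7, 3+5=8, 3+7=10, 3+12=15
a = 4: 4+4=8, 4+5=9, 4+7=11, 4+12=16
a = 5: 5+5=10, 5+7=12, 5+12=17
a = 7: 7+7=14, 7+12=19
a = 12: 12+12=24
Distinct sums: {6, 7, 8, 9, 10, 11, 12, 14, 15, 16, 17, 19, 24}
|A + A| = 13

|A + A| = 13


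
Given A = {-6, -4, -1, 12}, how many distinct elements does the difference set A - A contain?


A - A = {a - a' : a, a' ∈ A}; |A| = 4.
Bounds: 2|A|-1 ≤ |A - A| ≤ |A|² - |A| + 1, i.e. 7 ≤ |A - A| ≤ 13.
Note: 0 ∈ A - A always (from a - a). The set is symmetric: if d ∈ A - A then -d ∈ A - A.
Enumerate nonzero differences d = a - a' with a > a' (then include -d):
Positive differences: {2, 3, 5, 13, 16, 18}
Full difference set: {0} ∪ (positive diffs) ∪ (negative diffs).
|A - A| = 1 + 2·6 = 13 (matches direct enumeration: 13).

|A - A| = 13


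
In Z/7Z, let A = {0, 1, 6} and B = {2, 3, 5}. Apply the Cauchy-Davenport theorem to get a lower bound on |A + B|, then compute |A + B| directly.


Cauchy-Davenport: |A + B| ≥ min(p, |A| + |B| - 1) for A, B nonempty in Z/pZ.
|A| = 3, |B| = 3, p = 7.
CD lower bound = min(7, 3 + 3 - 1) = min(7, 5) = 5.
Compute A + B mod 7 directly:
a = 0: 0+2=2, 0+3=3, 0+5=5
a = 1: 1+2=3, 1+3=4, 1+5=6
a = 6: 6+2=1, 6+3=2, 6+5=4
A + B = {1, 2, 3, 4, 5, 6}, so |A + B| = 6.
Verify: 6 ≥ 5? Yes ✓.

CD lower bound = 5, actual |A + B| = 6.


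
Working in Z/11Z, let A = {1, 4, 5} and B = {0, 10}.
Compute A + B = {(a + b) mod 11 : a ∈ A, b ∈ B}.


Work in Z/11Z: reduce every sum a + b modulo 11.
Enumerate all 6 pairs:
a = 1: 1+0=1, 1+10=0
a = 4: 4+0=4, 4+10=3
a = 5: 5+0=5, 5+10=4
Distinct residues collected: {0, 1, 3, 4, 5}
|A + B| = 5 (out of 11 total residues).

A + B = {0, 1, 3, 4, 5}


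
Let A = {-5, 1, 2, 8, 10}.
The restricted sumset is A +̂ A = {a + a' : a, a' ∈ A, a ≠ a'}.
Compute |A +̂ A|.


Restricted sumset: A +̂ A = {a + a' : a ∈ A, a' ∈ A, a ≠ a'}.
Equivalently, take A + A and drop any sum 2a that is achievable ONLY as a + a for a ∈ A (i.e. sums representable only with equal summands).
Enumerate pairs (a, a') with a < a' (symmetric, so each unordered pair gives one sum; this covers all a ≠ a'):
  -5 + 1 = -4
  -5 + 2 = -3
  -5 + 8 = 3
  -5 + 10 = 5
  1 + 2 = 3
  1 + 8 = 9
  1 + 10 = 11
  2 + 8 = 10
  2 + 10 = 12
  8 + 10 = 18
Collected distinct sums: {-4, -3, 3, 5, 9, 10, 11, 12, 18}
|A +̂ A| = 9
(Reference bound: |A +̂ A| ≥ 2|A| - 3 for |A| ≥ 2, with |A| = 5 giving ≥ 7.)

|A +̂ A| = 9


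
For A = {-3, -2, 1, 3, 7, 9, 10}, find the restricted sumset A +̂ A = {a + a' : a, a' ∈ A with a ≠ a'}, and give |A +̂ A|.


Restricted sumset: A +̂ A = {a + a' : a ∈ A, a' ∈ A, a ≠ a'}.
Equivalently, take A + A and drop any sum 2a that is achievable ONLY as a + a for a ∈ A (i.e. sums representable only with equal summands).
Enumerate pairs (a, a') with a < a' (symmetric, so each unordered pair gives one sum; this covers all a ≠ a'):
  -3 + -2 = -5
  -3 + 1 = -2
  -3 + 3 = 0
  -3 + 7 = 4
  -3 + 9 = 6
  -3 + 10 = 7
  -2 + 1 = -1
  -2 + 3 = 1
  -2 + 7 = 5
  -2 + 9 = 7
  -2 + 10 = 8
  1 + 3 = 4
  1 + 7 = 8
  1 + 9 = 10
  1 + 10 = 11
  3 + 7 = 10
  3 + 9 = 12
  3 + 10 = 13
  7 + 9 = 16
  7 + 10 = 17
  9 + 10 = 19
Collected distinct sums: {-5, -2, -1, 0, 1, 4, 5, 6, 7, 8, 10, 11, 12, 13, 16, 17, 19}
|A +̂ A| = 17
(Reference bound: |A +̂ A| ≥ 2|A| - 3 for |A| ≥ 2, with |A| = 7 giving ≥ 11.)

|A +̂ A| = 17


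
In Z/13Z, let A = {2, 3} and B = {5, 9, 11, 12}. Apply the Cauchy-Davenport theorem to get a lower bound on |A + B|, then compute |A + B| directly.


Cauchy-Davenport: |A + B| ≥ min(p, |A| + |B| - 1) for A, B nonempty in Z/pZ.
|A| = 2, |B| = 4, p = 13.
CD lower bound = min(13, 2 + 4 - 1) = min(13, 5) = 5.
Compute A + B mod 13 directly:
a = 2: 2+5=7, 2+9=11, 2+11=0, 2+12=1
a = 3: 3+5=8, 3+9=12, 3+11=1, 3+12=2
A + B = {0, 1, 2, 7, 8, 11, 12}, so |A + B| = 7.
Verify: 7 ≥ 5? Yes ✓.

CD lower bound = 5, actual |A + B| = 7.


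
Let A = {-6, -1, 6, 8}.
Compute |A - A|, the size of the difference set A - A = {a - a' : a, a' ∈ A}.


A - A = {a - a' : a, a' ∈ A}; |A| = 4.
Bounds: 2|A|-1 ≤ |A - A| ≤ |A|² - |A| + 1, i.e. 7 ≤ |A - A| ≤ 13.
Note: 0 ∈ A - A always (from a - a). The set is symmetric: if d ∈ A - A then -d ∈ A - A.
Enumerate nonzero differences d = a - a' with a > a' (then include -d):
Positive differences: {2, 5, 7, 9, 12, 14}
Full difference set: {0} ∪ (positive diffs) ∪ (negative diffs).
|A - A| = 1 + 2·6 = 13 (matches direct enumeration: 13).

|A - A| = 13


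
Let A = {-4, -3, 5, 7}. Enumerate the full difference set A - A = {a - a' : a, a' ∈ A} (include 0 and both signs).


A - A = {a - a' : a, a' ∈ A}.
Compute a - a' for each ordered pair (a, a'):
a = -4: -4--4=0, -4--3=-1, -4-5=-9, -4-7=-11
a = -3: -3--4=1, -3--3=0, -3-5=-8, -3-7=-10
a = 5: 5--4=9, 5--3=8, 5-5=0, 5-7=-2
a = 7: 7--4=11, 7--3=10, 7-5=2, 7-7=0
Collecting distinct values (and noting 0 appears from a-a):
A - A = {-11, -10, -9, -8, -2, -1, 0, 1, 2, 8, 9, 10, 11}
|A - A| = 13

A - A = {-11, -10, -9, -8, -2, -1, 0, 1, 2, 8, 9, 10, 11}


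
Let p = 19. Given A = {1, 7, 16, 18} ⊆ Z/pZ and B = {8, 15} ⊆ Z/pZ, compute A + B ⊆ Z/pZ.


Work in Z/19Z: reduce every sum a + b modulo 19.
Enumerate all 8 pairs:
a = 1: 1+8=9, 1+15=16
a = 7: 7+8=15, 7+15=3
a = 16: 16+8=5, 16+15=12
a = 18: 18+8=7, 18+15=14
Distinct residues collected: {3, 5, 7, 9, 12, 14, 15, 16}
|A + B| = 8 (out of 19 total residues).

A + B = {3, 5, 7, 9, 12, 14, 15, 16}


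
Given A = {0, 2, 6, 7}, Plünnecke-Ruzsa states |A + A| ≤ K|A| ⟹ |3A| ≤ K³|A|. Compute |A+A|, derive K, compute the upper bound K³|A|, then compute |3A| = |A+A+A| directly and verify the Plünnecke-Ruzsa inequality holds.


|A| = 4.
Step 1: Compute A + A by enumerating all 16 pairs.
A + A = {0, 2, 4, 6, 7, 8, 9, 12, 13, 14}, so |A + A| = 10.
Step 2: Doubling constant K = |A + A|/|A| = 10/4 = 10/4 ≈ 2.5000.
Step 3: Plünnecke-Ruzsa gives |3A| ≤ K³·|A| = (2.5000)³ · 4 ≈ 62.5000.
Step 4: Compute 3A = A + A + A directly by enumerating all triples (a,b,c) ∈ A³; |3A| = 18.
Step 5: Check 18 ≤ 62.5000? Yes ✓.

K = 10/4, Plünnecke-Ruzsa bound K³|A| ≈ 62.5000, |3A| = 18, inequality holds.


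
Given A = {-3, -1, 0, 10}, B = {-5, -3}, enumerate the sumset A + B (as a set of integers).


A + B = {a + b : a ∈ A, b ∈ B}.
Enumerate all |A|·|B| = 4·2 = 8 pairs (a, b) and collect distinct sums.
a = -3: -3+-5=-8, -3+-3=-6
a = -1: -1+-5=-6, -1+-3=-4
a = 0: 0+-5=-5, 0+-3=-3
a = 10: 10+-5=5, 10+-3=7
Collecting distinct sums: A + B = {-8, -6, -5, -4, -3, 5, 7}
|A + B| = 7

A + B = {-8, -6, -5, -4, -3, 5, 7}


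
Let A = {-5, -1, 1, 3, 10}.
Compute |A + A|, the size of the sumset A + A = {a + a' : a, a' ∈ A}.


A + A = {a + a' : a, a' ∈ A}; |A| = 5.
General bounds: 2|A| - 1 ≤ |A + A| ≤ |A|(|A|+1)/2, i.e. 9 ≤ |A + A| ≤ 15.
Lower bound 2|A|-1 is attained iff A is an arithmetic progression.
Enumerate sums a + a' for a ≤ a' (symmetric, so this suffices):
a = -5: -5+-5=-10, -5+-1=-6, -5+1=-4, -5+3=-2, -5+10=5
a = -1: -1+-1=-2, -1+1=0, -1+3=2, -1+10=9
a = 1: 1+1=2, 1+3=4, 1+10=11
a = 3: 3+3=6, 3+10=13
a = 10: 10+10=20
Distinct sums: {-10, -6, -4, -2, 0, 2, 4, 5, 6, 9, 11, 13, 20}
|A + A| = 13

|A + A| = 13


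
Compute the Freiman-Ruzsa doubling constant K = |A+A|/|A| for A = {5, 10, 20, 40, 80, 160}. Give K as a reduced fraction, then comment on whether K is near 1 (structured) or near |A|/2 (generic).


|A| = 6.
Compute A + A by enumerating all 36 pairs.
A + A = {10, 15, 20, 25, 30, 40, 45, 50, 60, 80, 85, 90, 100, 120, 160, 165, 170, 180, 200, 240, 320}, so |A + A| = 21.
K = |A + A| / |A| = 21/6 = 7/2 ≈ 3.5000.
Reference: AP of size 6 gives K = 11/6 ≈ 1.8333; a fully generic set of size 6 gives K ≈ 3.5000.

|A| = 6, |A + A| = 21, K = 21/6 = 7/2.


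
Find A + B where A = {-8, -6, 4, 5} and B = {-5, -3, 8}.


A + B = {a + b : a ∈ A, b ∈ B}.
Enumerate all |A|·|B| = 4·3 = 12 pairs (a, b) and collect distinct sums.
a = -8: -8+-5=-13, -8+-3=-11, -8+8=0
a = -6: -6+-5=-11, -6+-3=-9, -6+8=2
a = 4: 4+-5=-1, 4+-3=1, 4+8=12
a = 5: 5+-5=0, 5+-3=2, 5+8=13
Collecting distinct sums: A + B = {-13, -11, -9, -1, 0, 1, 2, 12, 13}
|A + B| = 9

A + B = {-13, -11, -9, -1, 0, 1, 2, 12, 13}


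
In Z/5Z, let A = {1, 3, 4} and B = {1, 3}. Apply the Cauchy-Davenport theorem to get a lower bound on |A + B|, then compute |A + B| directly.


Cauchy-Davenport: |A + B| ≥ min(p, |A| + |B| - 1) for A, B nonempty in Z/pZ.
|A| = 3, |B| = 2, p = 5.
CD lower bound = min(5, 3 + 2 - 1) = min(5, 4) = 4.
Compute A + B mod 5 directly:
a = 1: 1+1=2, 1+3=4
a = 3: 3+1=4, 3+3=1
a = 4: 4+1=0, 4+3=2
A + B = {0, 1, 2, 4}, so |A + B| = 4.
Verify: 4 ≥ 4? Yes ✓.

CD lower bound = 4, actual |A + B| = 4.


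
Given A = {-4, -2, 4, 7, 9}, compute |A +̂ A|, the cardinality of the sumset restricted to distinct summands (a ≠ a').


Restricted sumset: A +̂ A = {a + a' : a ∈ A, a' ∈ A, a ≠ a'}.
Equivalently, take A + A and drop any sum 2a that is achievable ONLY as a + a for a ∈ A (i.e. sums representable only with equal summands).
Enumerate pairs (a, a') with a < a' (symmetric, so each unordered pair gives one sum; this covers all a ≠ a'):
  -4 + -2 = -6
  -4 + 4 = 0
  -4 + 7 = 3
  -4 + 9 = 5
  -2 + 4 = 2
  -2 + 7 = 5
  -2 + 9 = 7
  4 + 7 = 11
  4 + 9 = 13
  7 + 9 = 16
Collected distinct sums: {-6, 0, 2, 3, 5, 7, 11, 13, 16}
|A +̂ A| = 9
(Reference bound: |A +̂ A| ≥ 2|A| - 3 for |A| ≥ 2, with |A| = 5 giving ≥ 7.)

|A +̂ A| = 9


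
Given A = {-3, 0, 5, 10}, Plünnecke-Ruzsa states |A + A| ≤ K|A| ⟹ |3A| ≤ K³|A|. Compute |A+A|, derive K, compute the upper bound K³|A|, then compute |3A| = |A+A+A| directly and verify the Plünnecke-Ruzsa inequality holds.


|A| = 4.
Step 1: Compute A + A by enumerating all 16 pairs.
A + A = {-6, -3, 0, 2, 5, 7, 10, 15, 20}, so |A + A| = 9.
Step 2: Doubling constant K = |A + A|/|A| = 9/4 = 9/4 ≈ 2.2500.
Step 3: Plünnecke-Ruzsa gives |3A| ≤ K³·|A| = (2.2500)³ · 4 ≈ 45.5625.
Step 4: Compute 3A = A + A + A directly by enumerating all triples (a,b,c) ∈ A³; |3A| = 16.
Step 5: Check 16 ≤ 45.5625? Yes ✓.

K = 9/4, Plünnecke-Ruzsa bound K³|A| ≈ 45.5625, |3A| = 16, inequality holds.


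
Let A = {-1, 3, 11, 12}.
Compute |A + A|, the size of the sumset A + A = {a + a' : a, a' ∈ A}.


A + A = {a + a' : a, a' ∈ A}; |A| = 4.
General bounds: 2|A| - 1 ≤ |A + A| ≤ |A|(|A|+1)/2, i.e. 7 ≤ |A + A| ≤ 10.
Lower bound 2|A|-1 is attained iff A is an arithmetic progression.
Enumerate sums a + a' for a ≤ a' (symmetric, so this suffices):
a = -1: -1+-1=-2, -1+3=2, -1+11=10, -1+12=11
a = 3: 3+3=6, 3+11=14, 3+12=15
a = 11: 11+11=22, 11+12=23
a = 12: 12+12=24
Distinct sums: {-2, 2, 6, 10, 11, 14, 15, 22, 23, 24}
|A + A| = 10

|A + A| = 10


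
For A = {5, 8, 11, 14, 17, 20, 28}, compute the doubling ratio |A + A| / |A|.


|A| = 7.
Compute A + A by enumerating all 49 pairs.
A + A = {10, 13, 16, 19, 22, 25, 28, 31, 33, 34, 36, 37, 39, 40, 42, 45, 48, 56}, so |A + A| = 18.
K = |A + A| / |A| = 18/7 (already in lowest terms) ≈ 2.5714.
Reference: AP of size 7 gives K = 13/7 ≈ 1.8571; a fully generic set of size 7 gives K ≈ 4.0000.

|A| = 7, |A + A| = 18, K = 18/7.


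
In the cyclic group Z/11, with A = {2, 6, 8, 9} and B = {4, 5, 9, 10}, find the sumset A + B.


Work in Z/11Z: reduce every sum a + b modulo 11.
Enumerate all 16 pairs:
a = 2: 2+4=6, 2+5=7, 2+9=0, 2+10=1
a = 6: 6+4=10, 6+5=0, 6+9=4, 6+10=5
a = 8: 8+4=1, 8+5=2, 8+9=6, 8+10=7
a = 9: 9+4=2, 9+5=3, 9+9=7, 9+10=8
Distinct residues collected: {0, 1, 2, 3, 4, 5, 6, 7, 8, 10}
|A + B| = 10 (out of 11 total residues).

A + B = {0, 1, 2, 3, 4, 5, 6, 7, 8, 10}


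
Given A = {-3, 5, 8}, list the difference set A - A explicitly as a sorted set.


A - A = {a - a' : a, a' ∈ A}.
Compute a - a' for each ordered pair (a, a'):
a = -3: -3--3=0, -3-5=-8, -3-8=-11
a = 5: 5--3=8, 5-5=0, 5-8=-3
a = 8: 8--3=11, 8-5=3, 8-8=0
Collecting distinct values (and noting 0 appears from a-a):
A - A = {-11, -8, -3, 0, 3, 8, 11}
|A - A| = 7

A - A = {-11, -8, -3, 0, 3, 8, 11}


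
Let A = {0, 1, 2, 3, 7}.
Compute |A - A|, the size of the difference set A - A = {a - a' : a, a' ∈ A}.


A - A = {a - a' : a, a' ∈ A}; |A| = 5.
Bounds: 2|A|-1 ≤ |A - A| ≤ |A|² - |A| + 1, i.e. 9 ≤ |A - A| ≤ 21.
Note: 0 ∈ A - A always (from a - a). The set is symmetric: if d ∈ A - A then -d ∈ A - A.
Enumerate nonzero differences d = a - a' with a > a' (then include -d):
Positive differences: {1, 2, 3, 4, 5, 6, 7}
Full difference set: {0} ∪ (positive diffs) ∪ (negative diffs).
|A - A| = 1 + 2·7 = 15 (matches direct enumeration: 15).

|A - A| = 15


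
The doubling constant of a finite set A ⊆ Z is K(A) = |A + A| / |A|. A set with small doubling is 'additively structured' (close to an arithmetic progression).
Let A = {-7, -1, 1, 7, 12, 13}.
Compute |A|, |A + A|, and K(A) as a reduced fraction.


|A| = 6.
Compute A + A by enumerating all 36 pairs.
A + A = {-14, -8, -6, -2, 0, 2, 5, 6, 8, 11, 12, 13, 14, 19, 20, 24, 25, 26}, so |A + A| = 18.
K = |A + A| / |A| = 18/6 = 3/1 ≈ 3.0000.
Reference: AP of size 6 gives K = 11/6 ≈ 1.8333; a fully generic set of size 6 gives K ≈ 3.5000.

|A| = 6, |A + A| = 18, K = 18/6 = 3/1.


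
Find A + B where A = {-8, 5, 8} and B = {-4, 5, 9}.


A + B = {a + b : a ∈ A, b ∈ B}.
Enumerate all |A|·|B| = 3·3 = 9 pairs (a, b) and collect distinct sums.
a = -8: -8+-4=-12, -8+5=-3, -8+9=1
a = 5: 5+-4=1, 5+5=10, 5+9=14
a = 8: 8+-4=4, 8+5=13, 8+9=17
Collecting distinct sums: A + B = {-12, -3, 1, 4, 10, 13, 14, 17}
|A + B| = 8

A + B = {-12, -3, 1, 4, 10, 13, 14, 17}


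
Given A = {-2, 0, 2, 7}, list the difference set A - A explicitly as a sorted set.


A - A = {a - a' : a, a' ∈ A}.
Compute a - a' for each ordered pair (a, a'):
a = -2: -2--2=0, -2-0=-2, -2-2=-4, -2-7=-9
a = 0: 0--2=2, 0-0=0, 0-2=-2, 0-7=-7
a = 2: 2--2=4, 2-0=2, 2-2=0, 2-7=-5
a = 7: 7--2=9, 7-0=7, 7-2=5, 7-7=0
Collecting distinct values (and noting 0 appears from a-a):
A - A = {-9, -7, -5, -4, -2, 0, 2, 4, 5, 7, 9}
|A - A| = 11

A - A = {-9, -7, -5, -4, -2, 0, 2, 4, 5, 7, 9}


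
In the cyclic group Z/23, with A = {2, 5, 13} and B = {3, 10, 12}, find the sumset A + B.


Work in Z/23Z: reduce every sum a + b modulo 23.
Enumerate all 9 pairs:
a = 2: 2+3=5, 2+10=12, 2+12=14
a = 5: 5+3=8, 5+10=15, 5+12=17
a = 13: 13+3=16, 13+10=0, 13+12=2
Distinct residues collected: {0, 2, 5, 8, 12, 14, 15, 16, 17}
|A + B| = 9 (out of 23 total residues).

A + B = {0, 2, 5, 8, 12, 14, 15, 16, 17}


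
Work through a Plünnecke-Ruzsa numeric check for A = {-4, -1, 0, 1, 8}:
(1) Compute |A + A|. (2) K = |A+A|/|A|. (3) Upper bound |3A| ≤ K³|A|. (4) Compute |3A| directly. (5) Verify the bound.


|A| = 5.
Step 1: Compute A + A by enumerating all 25 pairs.
A + A = {-8, -5, -4, -3, -2, -1, 0, 1, 2, 4, 7, 8, 9, 16}, so |A + A| = 14.
Step 2: Doubling constant K = |A + A|/|A| = 14/5 = 14/5 ≈ 2.8000.
Step 3: Plünnecke-Ruzsa gives |3A| ≤ K³·|A| = (2.8000)³ · 5 ≈ 109.7600.
Step 4: Compute 3A = A + A + A directly by enumerating all triples (a,b,c) ∈ A³; |3A| = 26.
Step 5: Check 26 ≤ 109.7600? Yes ✓.

K = 14/5, Plünnecke-Ruzsa bound K³|A| ≈ 109.7600, |3A| = 26, inequality holds.
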